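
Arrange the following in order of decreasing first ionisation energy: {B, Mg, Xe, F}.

F > Xe > B > Mg

B is in period 2, group 13; F is in period 2, group 17; Mg is in period 3, group 2; Xe is in period 5, group 18.
IE₁ increases left→right with effective nuclear charge and decreases top→bottom as the valence shell moves farther out.
These span different periods and groups, so the two trends combine.
B > Mg: both effects reinforce here, so B is clearly the higher of the two.
Xe > B: the two effects oppose for this pair; the across-period effect wins (1170 vs 801 kJ/mol).
F > Xe: period and group pull opposite ways; the down-group shift dominates (1681 vs 1170 kJ/mol).
Approximate values (kJ/mol): B 801, F 1681, Mg 738, Xe 1170.
So from highest to lowest: F > Xe > B > Mg.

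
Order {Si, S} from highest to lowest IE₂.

IE_2 is the cost of taking one more electron from the +1 cation: Si⁺ still has 3 valence electrons; S⁺ still has 5 valence electrons.
All are still removing valence electrons, so compare the +1 ions as you would atoms: IE_2 generally rises across a period (higher Z_eff) and falls down a group (larger shell), subject to the usual subshell exceptions.
Valence configurations: Si⁺ [Ne]3s²3p¹, S⁺ [Ne]3s²3p³.
The numbers (kJ/mol): Si 1577, S 2252.
So the second ionization energies run Si < S.

S > Si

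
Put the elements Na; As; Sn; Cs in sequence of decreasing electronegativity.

As > Sn > Na > Cs

Na is in period 3, group 1; As is in period 4, group 15; Sn is in period 5, group 14; Cs is in period 6, group 1.
EN rises left→right (higher Z_eff, smaller atoms) and falls top→bottom (larger, more shielded atoms).
These span different periods and groups, so the two trends combine.
Na > Cs: Na sits above Cs in group 1, so the down-group effect alone puts Na higher.
Sn > Na: the two effects oppose for this pair; the across-period effect wins (1.96 vs 0.93).
As > Sn: both effects reinforce here, so As is clearly the higher of the two.
Tabulated electronegativity (Pauling): Na 0.93, As 2.18, Sn 1.96, Cs 0.79.
So from highest to lowest: As > Sn > Na > Cs.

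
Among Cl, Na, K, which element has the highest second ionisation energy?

After 1 electron has been removed, what remains? Cl⁺ still has 6 valence electrons; Na⁺ is the bare [Ne] core; K⁺ is the bare [Ar] core.
Pulling an electron out of a noble-gas core costs far more than removing a remaining valence electron, so K and Na sit at the high end of IE_2.
Tabulated IE_2 (kJ/mol): Cl 2298, Na 4562, K 3052.
Overall IE_2 order: Cl < K < Na.

Na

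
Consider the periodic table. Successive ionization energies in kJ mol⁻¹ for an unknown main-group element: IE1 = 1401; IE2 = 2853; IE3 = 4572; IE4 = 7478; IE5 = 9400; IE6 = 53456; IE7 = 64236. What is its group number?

Group 15

Look for the largest jump between consecutive ionization energies: IE6/IE5 ≈ 5.7, far larger than any earlier ratio.
That jump marks the point where a core electron is being removed. So the atom has 5 valence electrons.
A main-group element with 5 valence electrons is in group 15.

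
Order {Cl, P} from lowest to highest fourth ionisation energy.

After 3 electrons have been removed, what remains? Cl³⁺ still has 4 valence electrons; P³⁺ still has 2 valence electrons.
All are still removing valence electrons, so compare the +3 ions as you would atoms: IE_4 generally rises across a period (higher Z_eff) and falls down a group (larger shell), subject to the usual subshell exceptions.
Valence configurations: Cl³⁺ [Ne]3s²3p², P³⁺ [Ne]3s².
Approximate IE_4 values (kJ/mol): Cl 5159, P 4964.
Putting it together, IE_4: P < Cl.

P < Cl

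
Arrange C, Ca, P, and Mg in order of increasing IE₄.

P < C < Ca < Mg

Consider each +3 ion: C³⁺ still has 1 valence electron; Ca³⁺ is already 1 electron into the core; P³⁺ still has 2 valence electrons; Mg³⁺ is already 1 electron into the core.
Breaking into a closed-shell core is much more expensive than removing a leftover valence electron — Ca and Mg have the largest IE_4 here.
Valence configurations: C³⁺ [He]2s¹, P³⁺ [Ne]3s².
Approximate IE_4 values (kJ/mol): C 6223, Ca 6491, P 4964, Mg 10543.
Putting it together, IE_4: P < C < Ca < Mg.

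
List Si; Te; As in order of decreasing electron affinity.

Te > Si > As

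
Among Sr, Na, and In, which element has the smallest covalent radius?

In

Atomic radius shrinks across a period as nuclear charge pulls the same shell inward, and grows down a group as new shells are added.
Neither a single period nor a single group — weigh both effects.
Na > In: the two effects oppose for this pair; the across-period effect wins (155 vs 142 pm).
Sr > Na: the two effects oppose for this pair; the down-group effect wins (185 vs 155 pm).
Tabulated atomic radius (pm): Na 155, Sr 185, In 142.
The smallest covalent radius among these belongs to In.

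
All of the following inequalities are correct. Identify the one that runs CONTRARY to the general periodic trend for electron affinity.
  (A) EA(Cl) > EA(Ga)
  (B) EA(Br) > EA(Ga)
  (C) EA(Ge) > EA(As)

(C)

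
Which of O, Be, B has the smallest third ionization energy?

B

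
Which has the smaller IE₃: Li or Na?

Na

Consider each +2 ion: Li²⁺ is already 1 electron into the core; Na²⁺ is already 1 electron into the core.
All of these are removing an electron from a noble-gas core or deeper; the smaller core (lower principal quantum number) is held far more tightly, and within a period the higher nuclear charge binds the same core more tightly.
Approximate IE_3 values (kJ/mol): Li 11815, Na 6910.
Putting it together, IE_3: Na < Li.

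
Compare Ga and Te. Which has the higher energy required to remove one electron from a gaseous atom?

Te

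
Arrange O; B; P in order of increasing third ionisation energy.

IE_3 is the cost of taking one more electron from the +2 cation: O²⁺ still has 4 valence electrons; B²⁺ still has 1 valence electron; P²⁺ still has 3 valence electrons.
All are still removing valence electrons, so compare the +2 ions as you would atoms: IE_3 generally rises across a period (higher Z_eff) and falls down a group (larger shell), subject to the usual subshell exceptions.
Valence configurations: O²⁺ [He]2s²2p², B²⁺ [He]2s¹, P²⁺ [Ne]3s²3p¹.
The numbers (kJ/mol): O 5300, B 3660, P 2914.
Hence IE_3: P < B < O.

P, B, O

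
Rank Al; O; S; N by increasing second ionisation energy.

Al, S, N, O

After 1 electron has been removed, what remains? Al⁺ still has 2 valence electrons; O⁺ still has 5 valence electrons; S⁺ still has 5 valence electrons; N⁺ still has 4 valence electrons.
All are still removing valence electrons, so compare the +1 ions as you would atoms: IE_2 generally rises across a period (higher Z_eff) and falls down a group (larger shell), subject to the usual subshell exceptions.
Valence configurations: Al⁺ [Ne]3s², O⁺ [He]2s²2p³, S⁺ [Ne]3s²3p³, N⁺ [He]2s²2p².
Tabulated IE_2 (kJ/mol): Al 1817, O 3388, S 2252, N 2856.
Putting it together, IE_2: Al < S < N < O.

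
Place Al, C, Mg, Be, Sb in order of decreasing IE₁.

Be is in period 2, group 2; C is in period 2, group 14; Mg is in period 3, group 2; Al is in period 3, group 13; Sb is in period 5, group 15.
First ionization energy rises across a period (greater Z_eff holds electrons more tightly) and falls down a group (valence electrons are farther from the nucleus).
Neither a single period nor a single group — weigh both effects.
Mg > Al: this pair runs against the simple trend — see the exception note.
Sb > Mg: period and group pull opposite ways; the across-period shift dominates (831 vs 738 kJ/mol).
Be > Sb: the two effects oppose for this pair; the down-group effect wins (900 vs 831 kJ/mol).
C > Be: both are in period 2; the period trend gives C the larger value.
Note the exception: Mg has a higher first ionization energy than Al, contrary to the simple trend — Al's single 3p electron is easier to remove than one from Mg's filled 3s².
Approximate values (kJ/mol): Be 900, C 1086, Mg 738, Al 578, Sb 831.
So from highest to lowest: C > Be > Sb > Mg > Al.

C, Be, Sb, Mg, Al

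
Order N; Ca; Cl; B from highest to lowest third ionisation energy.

Ca > N > Cl > B

The third ionization energy removes an electron from the +2 ion. For each element: N²⁺ still has 3 valence electrons; Ca²⁺ is the bare [Ar] core; Cl²⁺ still has 5 valence electrons; B²⁺ still has 1 valence electron.
Breaking into a closed-shell core is much more expensive than removing a leftover valence electron — Ca has the largest IE_3 here.
Valence configurations: N²⁺ [He]2s²2p¹, Cl²⁺ [Ne]3s²3p³, B²⁺ [He]2s¹.
Approximate IE_3 values (kJ/mol): N 4578, Ca 4912, Cl 3822, B 3660.
Overall IE_3 order: B < Cl < N < Ca.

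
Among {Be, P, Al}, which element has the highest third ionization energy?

Be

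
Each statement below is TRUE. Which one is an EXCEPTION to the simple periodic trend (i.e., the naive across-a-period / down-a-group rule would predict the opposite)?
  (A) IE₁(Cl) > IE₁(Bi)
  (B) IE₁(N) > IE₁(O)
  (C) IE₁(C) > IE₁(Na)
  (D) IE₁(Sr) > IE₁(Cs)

(B)

The general trend: first ionisation energy increases across a period and decreases down a group.
(A) Cl (period 3, group 17) vs Bi (period 6, group 15): the stated order agrees with the simple trend.
(B) N (period 2, group 15) vs O (period 2, group 16): the stated order contradicts the simple trend.
(C) C (period 2, group 14) vs Na (period 3, group 1): the stated order agrees with the simple trend.
(D) Sr (period 5, group 2) vs Cs (period 6, group 1): the stated order agrees with the simple trend.
The exception is (B): pairing an electron in O's 2p⁴ costs repulsion energy, so O ionizes more easily than half-filled N (2p³).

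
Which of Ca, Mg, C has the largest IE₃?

Mg

Consider each +2 ion: Ca²⁺ is the bare [Ar] core; Mg²⁺ is the bare [Ne] core; C²⁺ still has 2 valence electrons.
Pulling an electron out of a noble-gas core costs far more than removing a remaining valence electron, so Ca and Mg sit at the high end of IE_3.
Tabulated IE_3 (kJ/mol): Ca 4912, Mg 7733, C 4620.
Hence IE_3: C < Ca < Mg.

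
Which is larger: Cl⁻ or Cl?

Cl⁻

Forming Cl⁻ adds 1 electron to Cl. More electron–electron repulsion in the same shell, with unchanged nuclear charge, lets the cloud expand.
An anion is larger than its parent atom: Cl⁻ > Cl.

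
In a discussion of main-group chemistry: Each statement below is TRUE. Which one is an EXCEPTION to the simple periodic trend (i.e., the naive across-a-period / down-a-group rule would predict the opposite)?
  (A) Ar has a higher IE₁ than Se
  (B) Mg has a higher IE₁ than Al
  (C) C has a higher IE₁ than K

(B)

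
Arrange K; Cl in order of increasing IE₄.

Cl, K

IE_4 is the cost of taking one more electron from the +3 cation: K³⁺ is already 2 electrons into the core; Cl³⁺ still has 4 valence electrons.
Breaking into a closed-shell core is much more expensive than removing a leftover valence electron — K has the largest IE_4 here.
Approximate IE_4 values (kJ/mol): K 5877, Cl 5159.
Putting it together, IE_4: Cl < K.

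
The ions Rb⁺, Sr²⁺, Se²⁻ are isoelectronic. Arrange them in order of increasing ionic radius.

All of these have 36 electrons, so size is governed by nuclear charge alone: the more protons, the stronger the pull on the same electron cloud, and the smaller the ion.
Nuclear charges: Sr²⁺ (Z=38), Rb⁺ (Z=37), Se²⁻ (Z=34).
Smallest to largest: Sr²⁺ < Rb⁺ < Se²⁻.

Sr²⁺, Rb⁺, Se²⁻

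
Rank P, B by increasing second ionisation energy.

The second ionization energy removes an electron from the +1 ion. For each element: P⁺ still has 4 valence electrons; B⁺ still has 2 valence electrons.
All are still removing valence electrons, so compare the +1 ions as you would atoms: IE_2 generally rises across a period (higher Z_eff) and falls down a group (larger shell), subject to the usual subshell exceptions.
Valence configurations: P⁺ [Ne]3s²3p², B⁺ [He]2s².
Tabulated IE_2 (kJ/mol): P 1907, B 2427.
Hence IE_2: P < B.

P < B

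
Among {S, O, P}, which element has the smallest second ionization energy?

P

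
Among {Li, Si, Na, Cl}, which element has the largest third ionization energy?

Li

After 2 electrons have been removed, what remains? Li²⁺ is already 1 electron into the core; Si²⁺ still has 2 valence electrons; Na²⁺ is already 1 electron into the core; Cl²⁺ still has 5 valence electrons.
Core electrons are held far more tightly than valence electrons, so Na and Li top the IE_3 order.
Valence configurations: Si²⁺ [Ne]3s², Cl²⁺ [Ne]3s²3p³.
The numbers (kJ/mol): Li 11815, Si 3232, Na 6910, Cl 3822.
Putting it together, IE_3: Si < Cl < Na < Li.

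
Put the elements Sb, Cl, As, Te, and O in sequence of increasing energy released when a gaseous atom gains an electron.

As < Sb < O < Te < Cl

Adding an electron releases more energy for atoms nearer the top right (short of the noble gases).
Here both period and group differ, so the two effects have to be weighed against each other.
Sb > As: this pair runs against the simple trend — see the exception note.
O > Sb: relative to Sb, both the across-period and down-group shifts push O's electron affinity up.
Te > O: this pair runs against the simple trend — see the exception note.
Cl > Te: both effects reinforce here, so Cl is clearly the higher of the two.
Note the exception: Sb has a higher electron affinity than As, contrary to the simple trend — both are half-filled np³, but the pairing/repulsion penalty for the added electron shrinks as the p orbitals become larger and more diffuse down the group, and for Sb that outweighs the weaker nuclear attraction.
Note the exception: Te has a higher electron affinity than O, contrary to the simple trend — O's compact 2p subshell gives strong electron–electron repulsion on the added electron.
Approximate values (kJ/mol): O 141, Cl 349, As 78, Sb 103, Te 190.
So from lowest to highest: As < Sb < O < Te < Cl.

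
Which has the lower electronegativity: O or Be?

Be is in period 2, group 2; O is in period 2, group 16.
Atoms toward the upper right of the periodic table pull bonding electrons most strongly.
All lie in period 2, so electronegativity increases left to right.
So Be has the lower electronegativity (Be < O).

Be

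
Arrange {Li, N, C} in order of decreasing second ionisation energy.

Li, N, C

IE_2 is the cost of taking one more electron from the +1 cation: Li⁺ is the bare [He] core; N⁺ still has 4 valence electrons; C⁺ still has 3 valence electrons.
Breaking into a closed-shell core is much more expensive than removing a leftover valence electron — Li has the largest IE_2 here.
Valence configurations: N⁺ [He]2s²2p², C⁺ [He]2s²2p¹.
Approximate IE_2 values (kJ/mol): Li 7298, N 2856, C 2353.
Hence IE_2: C < N < Li.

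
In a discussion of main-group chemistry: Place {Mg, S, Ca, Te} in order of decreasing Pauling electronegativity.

Mg is in period 3, group 2; S is in period 3, group 16; Ca is in period 4, group 2; Te is in period 5, group 16.
Atoms toward the upper right of the periodic table pull bonding electrons most strongly.
These span different periods and groups, so the two trends combine.
Mg > Ca: Mg sits above Ca in group 2, so the down-group effect alone puts Mg higher.
Te > Mg: the two effects oppose for this pair; the across-period effect wins (2.10 vs 1.31).
S > Te: they share group 16; the group trend gives S the larger value.
Tabulated electronegativity (Pauling): Mg 1.31, S 2.58, Ca 1.00, Te 2.10.
So from highest to lowest: S > Te > Mg > Ca.

S > Te > Mg > Ca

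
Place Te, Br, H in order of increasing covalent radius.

H < Br < Te

H is in period 1, group 1; Br is in period 4, group 17; Te is in period 5, group 16.
Moving right in a period, electrons are added to the same shell under a stronger nuclear pull, so atoms get smaller; moving down, a new shell is opened and atoms get larger.
These span different periods and groups, so the two trends combine.
Br > H: the two effects oppose for this pair; the down-group effect wins (114 vs 32 pm).
Te > Br: both effects reinforce here, so Te is clearly the larger of the two.
Tabulated atomic radius (pm): H 32, Br 114, Te 136.
So from smallest to largest: H < Br < Te.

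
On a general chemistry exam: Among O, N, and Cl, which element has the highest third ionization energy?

IE_3 is the cost of taking one more electron from the +2 cation: O²⁺ still has 4 valence electrons; N²⁺ still has 3 valence electrons; Cl²⁺ still has 5 valence electrons.
All are still removing valence electrons, so compare the +2 ions as you would atoms: IE_3 generally rises across a period (higher Z_eff) and falls down a group (larger shell), subject to the usual subshell exceptions.
Valence configurations: O²⁺ [He]2s²2p², N²⁺ [He]2s²2p¹, Cl²⁺ [Ne]3s²3p³.
The numbers (kJ/mol): O 5300, N 4578, Cl 3822.
Overall IE_3 order: Cl < N < O.

O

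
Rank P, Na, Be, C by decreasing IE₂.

Na > C > P > Be

The second ionization energy removes an electron from the +1 ion. For each element: P⁺ still has 4 valence electrons; Na⁺ is the bare [Ne] core; Be⁺ still has 1 valence electron; C⁺ still has 3 valence electrons.
Breaking into a closed-shell core is much more expensive than removing a leftover valence electron — Na has the largest IE_2 here.
Valence configurations: P⁺ [Ne]3s²3p², Be⁺ [He]2s¹, C⁺ [He]2s²2p¹.
Approximate IE_2 values (kJ/mol): P 1907, Na 4562, Be 1757, C 2353.
So the second ionization energies run Be < P < C < Na.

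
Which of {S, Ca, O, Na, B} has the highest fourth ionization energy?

IE_4 is the cost of taking one more electron from the +3 cation: S³⁺ still has 3 valence electrons; Ca³⁺ is already 1 electron into the core; O³⁺ still has 3 valence electrons; Na³⁺ is already 2 electrons into the core; B³⁺ is the bare [He] core.
Usually core removal costs more than valence removal, but here the competition is close: a tightly held n=2 valence electron can cost more to remove than an n=3 core electron, so the actual values have to decide it.
Valence configurations: S³⁺ [Ne]3s²3p¹, O³⁺ [He]2s²2p¹.
Tabulated IE_4 (kJ/mol): S 4556, Ca 6491, O 7469, Na 9543, B 25026.
Hence IE_4: S < Ca < O < Na < B.

B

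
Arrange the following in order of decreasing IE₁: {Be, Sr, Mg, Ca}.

Be is in period 2, group 2; Mg is in period 3, group 2; Ca is in period 4, group 2; Sr is in period 5, group 2.
First ionization energy rises across a period (greater Z_eff holds electrons more tightly) and falls down a group (valence electrons are farther from the nucleus).
All are in group 2, so first ionization energy increases up the group.
So from highest to lowest: Be > Mg > Ca > Sr.

Be, Mg, Ca, Sr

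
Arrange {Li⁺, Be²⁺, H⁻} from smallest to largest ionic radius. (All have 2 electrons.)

Be²⁺, Li⁺, H⁻

All of these have 2 electrons, so size is governed by nuclear charge alone: the more protons, the stronger the pull on the same electron cloud, and the smaller the ion.
Nuclear charges: Be²⁺ (Z=4), Li⁺ (Z=3), H⁻ (Z=1).
Smallest to largest: Be²⁺ < Li⁺ < H⁻.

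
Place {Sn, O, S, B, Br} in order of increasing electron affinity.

B, Sn, O, S, Br

B is in period 2, group 13; O is in period 2, group 16; S is in period 3, group 16; Br is in period 4, group 17; Sn is in period 5, group 14.
EA tends to increase across a period and decrease down a group, though the pattern is less regular than for IE or radius.
Here both period and group differ, so the two effects have to be weighed against each other.
Sn > B: period and group pull opposite ways; the across-period shift dominates (107 vs 27 kJ/mol).
O > Sn: both effects reinforce here, so O is clearly the higher of the two.
S > O: this pair runs against the simple trend — see the exception note.
Br > S: period and group pull opposite ways; the across-period shift dominates (325 vs 200 kJ/mol).
Note the exception: S has a higher electron affinity than O, contrary to the simple trend — the compact 2p subshell of O repels the added electron more than S's larger 3p does.
Approximate values (kJ/mol): B 27, O 141, S 200, Br 325, Sn 107.
So from lowest to highest: B < Sn < O < S < Br.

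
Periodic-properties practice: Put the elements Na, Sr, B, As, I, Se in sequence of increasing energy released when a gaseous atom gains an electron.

Electron affinity generally becomes more exothermic across a period toward the halogens and less exothermic down a group.
Here both period and group differ, so the two effects have to be weighed against each other.
B > Sr: relative to Sr, both the across-period and down-group shifts push B's electron affinity up.
Na > B: this pair runs against the simple trend — see the exception note.
As > Na: period and group pull opposite ways; the across-period shift dominates (78 vs 53 kJ/mol).
Se > As: Se lies to the right of As in period 4, so the across-period effect alone puts Se higher.
I > Se: the two effects oppose for this pair; the across-period effect wins (295 vs 195 kJ/mol).
Note the exception: Na has a higher electron affinity than B, contrary to the simple trend — B's ns²np¹ configuration gives only a small electron affinity — the sparsely filled np subshell binds an added electron weakly.
For reference (kJ/mol): B 27, Na 53, As 78, Se 195, Sr 5, I 295.
So from lowest to highest: Sr < B < Na < As < Se < I.

Sr < B < Na < As < Se < I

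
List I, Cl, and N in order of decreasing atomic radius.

I > Cl > N

Moving right in a period, electrons are added to the same shell under a stronger nuclear pull, so atoms get smaller; moving down, a new shell is opened and atoms get larger.
These span different periods and groups, so the two trends combine.
Cl > N: period and group pull opposite ways; the down-group shift dominates (99 vs 71 pm).
I > Cl: they share group 17; the group trend gives I the larger value.
For reference (pm): N 71, Cl 99, I 133.
So from largest to smallest: I > Cl > N.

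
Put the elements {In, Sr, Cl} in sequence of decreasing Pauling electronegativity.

Cl > In > Sr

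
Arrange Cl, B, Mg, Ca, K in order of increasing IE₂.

Ca, Mg, Cl, B, K

After 1 electron has been removed, what remains? Cl⁺ still has 6 valence electrons; B⁺ still has 2 valence electrons; Mg⁺ still has 1 valence electron; Ca⁺ still has 1 valence electron; K⁺ is the bare [Ar] core.
Breaking into a closed-shell core is much more expensive than removing a leftover valence electron — K has the largest IE_2 here.
Valence configurations: Cl⁺ [Ne]3s²3p⁴, B⁺ [He]2s², Mg⁺ [Ne]3s¹, Ca⁺ [Ar]4s¹.
The numbers (kJ/mol): Cl 2298, B 2427, Mg 1451, Ca 1145, K 3052.
So the second ionization energies run Ca < Mg < Cl < B < K.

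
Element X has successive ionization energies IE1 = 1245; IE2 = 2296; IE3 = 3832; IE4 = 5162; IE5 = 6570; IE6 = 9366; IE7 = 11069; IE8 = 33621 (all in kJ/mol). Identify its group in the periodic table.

Group 17

Look for the largest jump between consecutive ionization energies: IE8/IE7 ≈ 3.0, far larger than any earlier ratio.
That jump marks the point where a core electron is being removed. So the atom has 7 valence electrons.
A main-group element with 7 valence electrons is in group 17.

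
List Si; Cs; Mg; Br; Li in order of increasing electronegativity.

Cs < Li < Mg < Si < Br

Li is in period 2, group 1; Mg is in period 3, group 2; Si is in period 3, group 14; Br is in period 4, group 17; Cs is in period 6, group 1.
EN rises left→right (higher Z_eff, smaller atoms) and falls top→bottom (larger, more shielded atoms).
Neither a single period nor a single group — weigh both effects.
Li > Cs: they share group 1; the group trend gives Li the larger value.
Mg > Li: period and group pull opposite ways; the across-period shift dominates (1.31 vs 0.98).
Si > Mg: Si lies to the right of Mg in period 3, so the across-period effect alone puts Si higher.
Br > Si: period and group pull opposite ways; the across-period shift dominates (2.96 vs 1.90).
Approximate values (Pauling): Li 0.98, Mg 1.31, Si 1.90, Br 2.96, Cs 0.79.
So from lowest to highest: Cs < Li < Mg < Si < Br.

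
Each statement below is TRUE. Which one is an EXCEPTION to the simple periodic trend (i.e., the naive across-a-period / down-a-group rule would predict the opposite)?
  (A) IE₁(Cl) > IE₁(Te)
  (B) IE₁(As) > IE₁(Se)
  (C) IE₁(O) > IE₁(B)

(B)

The general trend: IE₁ increases across a period and decreases down a group.
(A) Cl (period 3, group 17) vs Te (period 5, group 16): the stated order agrees with the simple trend.
(B) As (period 4, group 15) vs Se (period 4, group 16): the stated order contradicts the simple trend.
(C) O (period 2, group 16) vs B (period 2, group 13): the stated order agrees with the simple trend.
The exception is (B): Se (4p⁴) ionizes more easily than half-filled As (4p³).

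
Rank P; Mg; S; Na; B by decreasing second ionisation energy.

After 1 electron has been removed, what remains? P⁺ still has 4 valence electrons; Mg⁺ still has 1 valence electron; S⁺ still has 5 valence electrons; Na⁺ is the bare [Ne] core; B⁺ still has 2 valence electrons.
Breaking into a closed-shell core is much more expensive than removing a leftover valence electron — Na has the largest IE_2 here.
Valence configurations: P⁺ [Ne]3s²3p², Mg⁺ [Ne]3s¹, S⁺ [Ne]3s²3p³, B⁺ [He]2s².
The numbers (kJ/mol): P 1907, Mg 1451, S 2252, Na 4562, B 2427.
Putting it together, IE_2: Mg < P < S < B < Na.

Na > B > S > P > Mg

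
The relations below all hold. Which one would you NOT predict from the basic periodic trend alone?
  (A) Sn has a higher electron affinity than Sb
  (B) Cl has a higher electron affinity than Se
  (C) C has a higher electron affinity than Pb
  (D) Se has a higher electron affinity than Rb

(A)

The general trend: electron affinity increases across a period and decreases down a group.
(A) Sn (period 5, group 14) vs Sb (period 5, group 15): the stated order contradicts the simple trend.
(B) Cl (period 3, group 17) vs Se (period 4, group 16): the stated order agrees with the simple trend.
(C) C (period 2, group 14) vs Pb (period 6, group 14): the stated order agrees with the simple trend.
(D) Se (period 4, group 16) vs Rb (period 5, group 1): the stated order agrees with the simple trend.
The exception is (A): adding an electron to Sb's half-filled 5p³ is unfavourable, so Sn has the more exothermic EA.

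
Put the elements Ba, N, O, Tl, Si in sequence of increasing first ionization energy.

N is in period 2, group 15; O is in period 2, group 16; Si is in period 3, group 14; Ba is in period 6, group 2; Tl is in period 6, group 13.
First ionization energy rises across a period (greater Z_eff holds electrons more tightly) and falls down a group (valence electrons are farther from the nucleus).
These span different periods and groups, so the two trends combine.
Tl > Ba: both are in period 6; the period trend gives Tl the larger value.
Si > Tl: both effects reinforce here, so Si is clearly the higher of the two.
O > Si: both effects reinforce here, so O is clearly the higher of the two.
N > O: this pair runs against the simple trend — see the exception note.
Note the exception: N has a higher first ionization energy than O, contrary to the simple trend — pairing an electron in O's 2p⁴ costs repulsion energy, so O ionizes more easily than half-filled N (2p³).
For reference (kJ/mol): N 1402, O 1314, Si 786, Ba 503, Tl 589.
So from lowest to highest: Ba < Tl < Si < O < N.

Ba, Tl, Si, O, N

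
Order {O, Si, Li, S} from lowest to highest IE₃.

IE_3 is the cost of taking one more electron from the +2 cation: O²⁺ still has 4 valence electrons; Si²⁺ still has 2 valence electrons; Li²⁺ is already 1 electron into the core; S²⁺ still has 4 valence electrons.
Core electrons are held far more tightly than valence electrons, so Li tops the IE_3 order.
Valence configurations: O²⁺ [He]2s²2p², Si²⁺ [Ne]3s², S²⁺ [Ne]3s²3p².
The numbers (kJ/mol): O 5300, Si 3232, Li 11815, S 3357.
So the third ionization energies run Si < S < O < Li.

Si < S < O < Li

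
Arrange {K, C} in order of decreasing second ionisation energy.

After 1 electron has been removed, what remains? K⁺ is the bare [Ar] core; C⁺ still has 3 valence electrons.
Breaking into a closed-shell core is much more expensive than removing a leftover valence electron — K has the largest IE_2 here.
Approximate IE_2 values (kJ/mol): K 3052, C 2353.
Putting it together, IE_2: C < K.

K, C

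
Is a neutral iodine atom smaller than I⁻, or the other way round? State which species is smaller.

Forming I⁻ adds 1 electron to I. More electron–electron repulsion in the same shell, with unchanged nuclear charge, lets the cloud expand.
An anion is larger than its parent atom: I⁻ > I.

I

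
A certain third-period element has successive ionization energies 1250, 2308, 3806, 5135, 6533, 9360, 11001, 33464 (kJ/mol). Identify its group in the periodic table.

Group 17

Look for the largest jump between consecutive ionization energies: IE8/IE7 ≈ 3.0, far larger than any earlier ratio.
That jump marks the point where a core electron is being removed. So the atom has 7 valence electrons.
A main-group element with 7 valence electrons is in group 17.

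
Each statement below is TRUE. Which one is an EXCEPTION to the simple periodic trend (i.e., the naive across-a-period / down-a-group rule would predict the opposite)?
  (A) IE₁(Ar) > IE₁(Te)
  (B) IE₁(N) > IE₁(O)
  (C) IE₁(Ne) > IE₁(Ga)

(B)

The general trend: IE₁ increases across a period and decreases down a group.
(A) Ar (period 3, group 18) vs Te (period 5, group 16): the stated order agrees with the simple trend.
(B) N (period 2, group 15) vs O (period 2, group 16): the stated order contradicts the simple trend.
(C) Ne (period 2, group 18) vs Ga (period 4, group 13): the stated order agrees with the simple trend.
The exception is (B): pairing an electron in O's 2p⁴ costs repulsion energy, so O ionizes more easily than half-filled N (2p³).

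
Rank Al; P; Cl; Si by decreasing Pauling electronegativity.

Al is in period 3, group 13; Si is in period 3, group 14; P is in period 3, group 15; Cl is in period 3, group 17.
EN rises left→right (higher Z_eff, smaller atoms) and falls top→bottom (larger, more shielded atoms).
All lie in period 3, so electronegativity increases left to right.
So from highest to lowest: Cl > P > Si > Al.

Cl > P > Si > Al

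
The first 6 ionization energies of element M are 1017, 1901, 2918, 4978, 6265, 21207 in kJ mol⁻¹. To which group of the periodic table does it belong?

Look for the largest jump between consecutive ionization energies: IE6/IE5 ≈ 3.4, far larger than any earlier ratio.
That jump marks the point where a core electron is being removed. So the atom has 5 valence electrons.
A main-group element with 5 valence electrons is in group 15.

Group 15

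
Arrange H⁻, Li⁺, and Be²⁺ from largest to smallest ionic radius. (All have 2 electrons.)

H⁻ > Li⁺ > Be²⁺

All of these have 2 electrons, so size is governed by nuclear charge alone: the more protons, the stronger the pull on the same electron cloud, and the smaller the ion.
Nuclear charges: Be²⁺ (Z=4), Li⁺ (Z=3), H⁻ (Z=1).
Largest to smallest: H⁻ > Li⁺ > Be²⁺.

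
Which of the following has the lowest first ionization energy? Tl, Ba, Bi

Ba

Ba is in period 6, group 2; Tl is in period 6, group 13; Bi is in period 6, group 15.
First ionization energy rises across a period (greater Z_eff holds electrons more tightly) and falls down a group (valence electrons are farther from the nucleus).
All lie in period 6, so first ionization energy increases left to right.
The lowest first ionization energy among these belongs to Ba.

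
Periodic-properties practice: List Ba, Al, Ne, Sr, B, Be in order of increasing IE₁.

Be is in period 2, group 2; B is in period 2, group 13; Ne is in period 2, group 18; Al is in period 3, group 13; Sr is in period 5, group 2; Ba is in period 6, group 2.
Across a period the outer electron is held more tightly (higher IE₁); down a group it sits in a higher shell, more shielded, and comes off more easily.
Neither a single period nor a single group — weigh both effects.
Sr > Ba: Sr sits above Ba in group 2, so the down-group effect alone puts Sr higher.
Al > Sr: both effects reinforce here, so Al is clearly the higher of the two.
B > Al: B sits above Al in group 13, so the down-group effect alone puts B higher.
Be > B: this pair runs against the simple trend — see the exception note.
Ne > Be: both are in period 2; the period trend gives Ne the larger value.
Note the exception: Be has a higher first ionization energy than B, contrary to the simple trend — removing B's lone 2p electron is easier than breaking Be's filled 2s².
Tabulated first ionization energy (kJ/mol): Be 900, B 801, Ne 2081, Al 578, Sr 550, Ba 503.
So from lowest to highest: Ba < Sr < Al < B < Be < Ne.

Ba < Sr < Al < B < Be < Ne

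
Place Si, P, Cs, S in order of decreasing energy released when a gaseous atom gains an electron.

S, Si, P, Cs

Si is in period 3, group 14; P is in period 3, group 15; S is in period 3, group 16; Cs is in period 6, group 1.
Electron affinity generally becomes more exothermic across a period toward the halogens and less exothermic down a group.
These span different periods and groups, so the two trends combine.
P > Cs: relative to Cs, both the across-period and down-group shifts push P's electron affinity up.
Si > P: this pair runs against the simple trend — see the exception note.
S > Si: both are in period 3; the period trend gives S the larger value.
Note the exception: Si has a higher electron affinity than P, contrary to the simple trend — adding an electron to P's half-filled 3p³ is unfavourable, so Si (3p²) has the more exothermic EA.
Approximate values (kJ/mol): Si 134, P 72, S 200, Cs 46.
So from highest to lowest: S > Si > P > Cs.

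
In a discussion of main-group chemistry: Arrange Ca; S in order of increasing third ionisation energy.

After 2 electrons have been removed, what remains? Ca²⁺ is the bare [Ar] core; S²⁺ still has 4 valence electrons.
Breaking into a closed-shell core is much more expensive than removing a leftover valence electron — Ca has the largest IE_3 here.
Approximate IE_3 values (kJ/mol): Ca 4912, S 3357.
Hence IE_3: S < Ca.

S, Ca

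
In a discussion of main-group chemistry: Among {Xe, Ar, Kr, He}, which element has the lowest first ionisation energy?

He is in period 1, group 18; Ar is in period 3, group 18; Kr is in period 4, group 18; Xe is in period 5, group 18.
First ionization energy rises across a period (greater Z_eff holds electrons more tightly) and falls down a group (valence electrons are farther from the nucleus).
All are in group 18, so first ionization energy increases up the group.
The lowest first ionisation energy among these belongs to Xe.

Xe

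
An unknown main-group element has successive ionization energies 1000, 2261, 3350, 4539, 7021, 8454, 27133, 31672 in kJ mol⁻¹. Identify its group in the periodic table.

Look for the largest jump between consecutive ionization energies: IE7/IE6 ≈ 3.2, far larger than any earlier ratio.
That jump marks the point where a core electron is being removed. So the atom has 6 valence electrons.
A main-group element with 6 valence electrons is in group 16.

Group 16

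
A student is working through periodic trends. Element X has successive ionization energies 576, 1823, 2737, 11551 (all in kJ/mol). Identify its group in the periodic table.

Group 13

Look for the largest jump between consecutive ionization energies: IE4/IE3 ≈ 4.2, far larger than any earlier ratio.
That jump marks the point where a core electron is being removed. So the atom has 3 valence electrons.
A main-group element with 3 valence electrons is in group 13.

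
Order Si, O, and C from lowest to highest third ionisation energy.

Si, C, O

After 2 electrons have been removed, what remains? Si²⁺ still has 2 valence electrons; O²⁺ still has 4 valence electrons; C²⁺ still has 2 valence electrons.
All are still removing valence electrons, so compare the +2 ions as you would atoms: IE_3 generally rises across a period (higher Z_eff) and falls down a group (larger shell), subject to the usual subshell exceptions.
Valence configurations: Si²⁺ [Ne]3s², O²⁺ [He]2s²2p², C²⁺ [He]2s².
Approximate IE_3 values (kJ/mol): Si 3232, O 5300, C 4620.
Putting it together, IE_3: Si < C < O.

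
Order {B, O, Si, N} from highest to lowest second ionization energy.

O > N > B > Si

IE_2 is the cost of taking one more electron from the +1 cation: B⁺ still has 2 valence electrons; O⁺ still has 5 valence electrons; Si⁺ still has 3 valence electrons; N⁺ still has 4 valence electrons.
All are still removing valence electrons, so compare the +1 ions as you would atoms: IE_2 generally rises across a period (higher Z_eff) and falls down a group (larger shell), subject to the usual subshell exceptions.
Valence configurations: B⁺ [He]2s², O⁺ [He]2s²2p³, Si⁺ [Ne]3s²3p¹, N⁺ [He]2s²2p².
The numbers (kJ/mol): B 2427, O 3388, Si 1577, N 2856.
So the second ionization energies run Si < B < N < O.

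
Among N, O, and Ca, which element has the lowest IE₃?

N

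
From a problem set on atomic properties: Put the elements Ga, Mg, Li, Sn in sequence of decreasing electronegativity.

Sn > Ga > Mg > Li

Li is in period 2, group 1; Mg is in period 3, group 2; Ga is in period 4, group 13; Sn is in period 5, group 14.
Electronegativity increases across a period and decreases down a group, tracking effective nuclear charge and atomic size.
These sit on a diagonal, where the across-period and down-group effects partly cancel.
Mg > Li: period and group pull opposite ways; the across-period shift dominates (1.31 vs 0.98).
Ga > Mg: the two effects oppose for this pair; the across-period effect wins (1.81 vs 1.31).
Sn > Ga: the two effects oppose for this pair; the across-period effect wins (1.96 vs 1.81).
Approximate values (Pauling): Li 0.98, Mg 1.31, Ga 1.81, Sn 1.96.
So from highest to lowest: Sn > Ga > Mg > Li.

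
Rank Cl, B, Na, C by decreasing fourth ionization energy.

B > Na > C > Cl

IE_4 is the cost of taking one more electron from the +3 cation: Cl³⁺ still has 4 valence electrons; B³⁺ is the bare [He] core; Na³⁺ is already 2 electrons into the core; C³⁺ still has 1 valence electron.
Pulling an electron out of a noble-gas core costs far more than removing a remaining valence electron, so Na and B sit at the high end of IE_4.
Valence configurations: Cl³⁺ [Ne]3s²3p², C³⁺ [He]2s¹.
The numbers (kJ/mol): Cl 5159, B 25026, Na 9543, C 6223.
Hence IE_4: Cl < C < Na < B.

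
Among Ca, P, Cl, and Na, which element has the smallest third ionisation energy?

P

Consider each +2 ion: Ca²⁺ is the bare [Ar] core; P²⁺ still has 3 valence electrons; Cl²⁺ still has 5 valence electrons; Na²⁺ is already 1 electron into the core.
Core electrons are held far more tightly than valence electrons, so Ca and Na top the IE_3 order.
Valence configurations: P²⁺ [Ne]3s²3p¹, Cl²⁺ [Ne]3s²3p³.
Approximate IE_3 values (kJ/mol): Ca 4912, P 2914, Cl 3822, Na 6910.
Hence IE_3: P < Cl < Ca < Na.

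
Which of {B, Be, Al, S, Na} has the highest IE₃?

Consider each +2 ion: B²⁺ still has 1 valence electron; Be²⁺ is the bare [He] core; Al²⁺ still has 1 valence electron; S²⁺ still has 4 valence electrons; Na²⁺ is already 1 electron into the core.
Pulling an electron out of a noble-gas core costs far more than removing a remaining valence electron, so Na and Be sit at the high end of IE_3.
Valence configurations: B²⁺ [He]2s¹, Al²⁺ [Ne]3s¹, S²⁺ [Ne]3s²3p².
Tabulated IE_3 (kJ/mol): B 3660, Be 14849, Al 2745, S 3357, Na 6910.
Putting it together, IE_3: Al < S < B < Na < Be.

Be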